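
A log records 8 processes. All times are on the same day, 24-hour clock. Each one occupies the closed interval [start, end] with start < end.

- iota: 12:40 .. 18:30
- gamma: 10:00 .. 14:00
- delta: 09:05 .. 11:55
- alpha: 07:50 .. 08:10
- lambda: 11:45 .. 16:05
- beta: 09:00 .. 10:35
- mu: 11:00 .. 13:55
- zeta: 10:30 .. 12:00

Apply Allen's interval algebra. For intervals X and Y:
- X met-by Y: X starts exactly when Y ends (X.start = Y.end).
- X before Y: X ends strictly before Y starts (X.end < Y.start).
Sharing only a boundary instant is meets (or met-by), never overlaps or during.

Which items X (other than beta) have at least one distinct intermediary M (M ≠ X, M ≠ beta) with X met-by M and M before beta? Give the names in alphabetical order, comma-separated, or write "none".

none

Target beta = [09:00, 10:35].
Intermediaries M with M before beta: alpha.
Via alpha — items with X met-by alpha: none.
Union: none.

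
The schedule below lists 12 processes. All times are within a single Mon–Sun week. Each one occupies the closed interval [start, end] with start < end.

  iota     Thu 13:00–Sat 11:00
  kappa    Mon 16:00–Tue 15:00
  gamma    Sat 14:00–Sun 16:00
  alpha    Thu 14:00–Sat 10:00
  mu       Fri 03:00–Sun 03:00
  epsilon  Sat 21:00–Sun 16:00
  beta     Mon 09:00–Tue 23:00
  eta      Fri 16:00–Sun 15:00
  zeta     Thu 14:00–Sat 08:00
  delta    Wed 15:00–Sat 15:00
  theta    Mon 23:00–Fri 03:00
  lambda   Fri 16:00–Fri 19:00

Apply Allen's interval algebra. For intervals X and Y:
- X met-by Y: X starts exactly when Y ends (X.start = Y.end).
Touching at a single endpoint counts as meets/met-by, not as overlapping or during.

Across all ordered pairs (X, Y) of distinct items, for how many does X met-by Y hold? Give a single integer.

Checking all 132 ordered pairs for relation 'met-by'; matching pairs in alphabetical order:
(mu, theta): mu met-by theta ✓
Count: 1.

1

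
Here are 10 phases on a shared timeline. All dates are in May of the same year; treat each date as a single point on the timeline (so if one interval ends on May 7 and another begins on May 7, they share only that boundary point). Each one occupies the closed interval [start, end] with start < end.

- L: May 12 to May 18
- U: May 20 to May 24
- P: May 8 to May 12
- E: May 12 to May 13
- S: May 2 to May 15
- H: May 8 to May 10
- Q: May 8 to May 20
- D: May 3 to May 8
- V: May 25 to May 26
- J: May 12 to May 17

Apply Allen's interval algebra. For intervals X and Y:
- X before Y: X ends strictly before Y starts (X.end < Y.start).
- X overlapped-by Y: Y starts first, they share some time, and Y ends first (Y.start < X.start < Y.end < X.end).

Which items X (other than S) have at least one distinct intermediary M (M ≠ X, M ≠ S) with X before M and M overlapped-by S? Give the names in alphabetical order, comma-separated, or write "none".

D, H

Target S = [May 2, May 15].
Intermediaries M with M overlapped-by S: J, L, Q.
Via J — items with X before J: D, H.
Via L — items with X before L: D, H.
Via Q — items with X before Q: none.
Union: D, H.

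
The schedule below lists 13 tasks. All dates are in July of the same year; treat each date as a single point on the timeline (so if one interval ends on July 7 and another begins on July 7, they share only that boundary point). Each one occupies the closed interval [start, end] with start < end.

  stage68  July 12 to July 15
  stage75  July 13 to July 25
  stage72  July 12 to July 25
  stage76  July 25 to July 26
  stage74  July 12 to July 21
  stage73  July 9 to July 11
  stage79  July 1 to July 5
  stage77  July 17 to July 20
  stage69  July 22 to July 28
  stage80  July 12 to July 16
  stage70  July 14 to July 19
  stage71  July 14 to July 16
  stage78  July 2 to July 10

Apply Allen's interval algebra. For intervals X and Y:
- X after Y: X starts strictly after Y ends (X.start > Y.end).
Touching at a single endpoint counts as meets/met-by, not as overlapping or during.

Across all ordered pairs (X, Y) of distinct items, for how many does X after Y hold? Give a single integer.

Checking all 156 ordered pairs for relation 'after'; matching pairs in alphabetical order:
(stage68, stage73): stage68 after stage73 ✓
(stage68, stage78): stage68 after stage78 ✓
(stage68, stage79): stage68 after stage79 ✓
(stage69, stage68): stage69 after stage68 ✓
(stage69, stage70): stage69 after stage70 ✓
(stage69, stage71): stage69 after stage71 ✓
(stage69, stage73): stage69 after stage73 ✓
(stage69, stage74): stage69 after stage74 ✓
(stage69, stage77): stage69 after stage77 ✓
(stage69, stage78): stage69 after stage78 ✓
(stage69, stage79): stage69 after stage79 ✓
(stage69, stage80): stage69 after stage80 ✓
(stage70, stage73): stage70 after stage73 ✓
(stage70, stage78): stage70 after stage78 ✓
(stage70, stage79): stage70 after stage79 ✓
(stage71, stage73): stage71 after stage73 ✓
(stage71, stage78): stage71 after stage78 ✓
(stage71, stage79): stage71 after stage79 ✓
(stage72, stage73): stage72 after stage73 ✓
(stage72, stage78): stage72 after stage78 ✓
(stage72, stage79): stage72 after stage79 ✓
(stage73, stage79): stage73 after stage79 ✓
(stage74, stage73): stage74 after stage73 ✓
(stage74, stage78): stage74 after stage78 ✓
... plus 22 further pairs not listed.
Count: 46.

46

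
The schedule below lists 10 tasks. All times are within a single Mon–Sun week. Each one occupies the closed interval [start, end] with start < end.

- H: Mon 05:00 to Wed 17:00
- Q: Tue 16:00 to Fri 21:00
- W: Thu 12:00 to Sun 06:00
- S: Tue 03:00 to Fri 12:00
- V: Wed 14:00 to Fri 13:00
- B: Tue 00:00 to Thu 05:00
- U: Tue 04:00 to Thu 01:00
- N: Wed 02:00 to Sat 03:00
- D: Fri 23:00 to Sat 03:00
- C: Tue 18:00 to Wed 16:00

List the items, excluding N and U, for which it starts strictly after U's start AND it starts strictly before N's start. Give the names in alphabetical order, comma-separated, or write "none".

Conditions: its start is strictly after U's start (X.start > Tue 04:00) AND its start is strictly before N's start (X.start < Wed 02:00).
B: start Tue 00:00 > Tue 04:00? ✗; start Tue 00:00 < Wed 02:00? ✓ → no.
C: start Tue 18:00 > Tue 04:00? ✓; start Tue 18:00 < Wed 02:00? ✓ → yes.
D: start Fri 23:00 > Tue 04:00? ✓; start Fri 23:00 < Wed 02:00? ✗ → no.
H: start Mon 05:00 > Tue 04:00? ✗; start Mon 05:00 < Wed 02:00? ✓ → no.
Q: start Tue 16:00 > Tue 04:00? ✓; start Tue 16:00 < Wed 02:00? ✓ → yes.
S: start Tue 03:00 > Tue 04:00? ✗; start Tue 03:00 < Wed 02:00? ✓ → no.
V: start Wed 14:00 > Tue 04:00? ✓; start Wed 14:00 < Wed 02:00? ✗ → no.
W: start Thu 12:00 > Tue 04:00? ✓; start Thu 12:00 < Wed 02:00? ✗ → no.
Result: C, Q.

C, Q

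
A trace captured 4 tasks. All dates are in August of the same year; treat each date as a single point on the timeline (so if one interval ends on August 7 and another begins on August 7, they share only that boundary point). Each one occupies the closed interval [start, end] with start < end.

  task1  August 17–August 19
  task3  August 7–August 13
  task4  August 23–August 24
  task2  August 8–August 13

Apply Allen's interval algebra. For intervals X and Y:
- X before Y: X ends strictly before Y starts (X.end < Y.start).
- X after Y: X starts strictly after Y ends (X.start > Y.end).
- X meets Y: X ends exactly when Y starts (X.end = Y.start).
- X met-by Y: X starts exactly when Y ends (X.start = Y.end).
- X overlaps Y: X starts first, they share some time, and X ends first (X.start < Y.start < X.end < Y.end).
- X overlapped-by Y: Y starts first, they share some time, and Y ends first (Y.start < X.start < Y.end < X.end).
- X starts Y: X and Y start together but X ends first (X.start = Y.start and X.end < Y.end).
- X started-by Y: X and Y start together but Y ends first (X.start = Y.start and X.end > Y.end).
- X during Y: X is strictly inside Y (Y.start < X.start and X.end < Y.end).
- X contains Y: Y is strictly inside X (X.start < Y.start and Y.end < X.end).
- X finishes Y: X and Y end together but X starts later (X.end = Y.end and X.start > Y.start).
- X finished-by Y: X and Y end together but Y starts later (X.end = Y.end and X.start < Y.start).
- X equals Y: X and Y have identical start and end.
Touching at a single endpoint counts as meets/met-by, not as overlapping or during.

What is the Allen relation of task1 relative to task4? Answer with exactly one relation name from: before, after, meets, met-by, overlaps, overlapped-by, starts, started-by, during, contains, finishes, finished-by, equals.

before

task1 = [August 17, August 19]; task4 = [August 23, August 24].
Compare endpoints: task1.start < task4.start, task1.start < task4.end, task1.end < task4.start, task1.end < task4.end.
That pattern is 'before'.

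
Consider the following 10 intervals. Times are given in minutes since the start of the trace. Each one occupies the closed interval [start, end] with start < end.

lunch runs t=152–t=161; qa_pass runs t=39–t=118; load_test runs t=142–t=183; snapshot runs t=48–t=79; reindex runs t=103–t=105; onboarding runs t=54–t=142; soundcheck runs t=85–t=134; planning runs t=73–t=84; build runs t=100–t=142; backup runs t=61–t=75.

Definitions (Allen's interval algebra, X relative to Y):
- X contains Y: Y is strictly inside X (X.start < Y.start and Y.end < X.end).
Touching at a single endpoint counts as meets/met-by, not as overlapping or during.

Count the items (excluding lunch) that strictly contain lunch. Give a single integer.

1

Target lunch = [t=152, t=161].
backup [t=61, t=75] → before → no.
build [t=100, t=142] → before → no.
load_test [t=142, t=183] → contains → counts.
onboarding [t=54, t=142] → before → no.
planning [t=73, t=84] → before → no.
qa_pass [t=39, t=118] → before → no.
reindex [t=103, t=105] → before → no.
snapshot [t=48, t=79] → before → no.
soundcheck [t=85, t=134] → before → no.
Total: 1.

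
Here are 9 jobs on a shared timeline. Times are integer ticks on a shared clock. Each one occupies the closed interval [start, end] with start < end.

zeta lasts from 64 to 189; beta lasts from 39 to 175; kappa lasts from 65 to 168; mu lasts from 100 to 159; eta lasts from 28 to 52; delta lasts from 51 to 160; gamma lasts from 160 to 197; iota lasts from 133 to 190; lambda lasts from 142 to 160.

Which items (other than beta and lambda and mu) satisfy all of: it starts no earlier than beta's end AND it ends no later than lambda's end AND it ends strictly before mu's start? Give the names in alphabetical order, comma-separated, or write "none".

none

Conditions: its start is no earlier than beta's end (X.start >= 175) AND its end is no later than lambda's end (X.end <= 160) AND its end is strictly before mu's start (X.end < 100).
delta: start 51 >= 175? ✗; end 160 <= 160? ✓; end 160 < 100? ✗ → no.
eta: start 28 >= 175? ✗; end 52 <= 160? ✓; end 52 < 100? ✓ → no.
gamma: start 160 >= 175? ✗; end 197 <= 160? ✗; end 197 < 100? ✗ → no.
iota: start 133 >= 175? ✗; end 190 <= 160? ✗; end 190 < 100? ✗ → no.
kappa: start 65 >= 175? ✗; end 168 <= 160? ✗; end 168 < 100? ✗ → no.
zeta: start 64 >= 175? ✗; end 189 <= 160? ✗; end 189 < 100? ✗ → no.
Result: none.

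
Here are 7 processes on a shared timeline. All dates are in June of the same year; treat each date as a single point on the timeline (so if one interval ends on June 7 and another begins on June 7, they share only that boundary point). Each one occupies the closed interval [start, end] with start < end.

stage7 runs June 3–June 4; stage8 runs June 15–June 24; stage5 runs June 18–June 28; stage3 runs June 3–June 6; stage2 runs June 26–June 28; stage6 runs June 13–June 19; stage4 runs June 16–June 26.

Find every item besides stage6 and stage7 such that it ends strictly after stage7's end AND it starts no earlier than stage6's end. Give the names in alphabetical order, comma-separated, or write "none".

stage2

Conditions: its end is strictly after stage7's end (X.end > June 4) AND its start is no earlier than stage6's end (X.start >= June 19).
stage2: end June 28 > June 4? ✓; start June 26 >= June 19? ✓ → yes.
stage3: end June 6 > June 4? ✓; start June 3 >= June 19? ✗ → no.
stage4: end June 26 > June 4? ✓; start June 16 >= June 19? ✗ → no.
stage5: end June 28 > June 4? ✓; start June 18 >= June 19? ✗ → no.
stage8: end June 24 > June 4? ✓; start June 15 >= June 19? ✗ → no.
Result: stage2.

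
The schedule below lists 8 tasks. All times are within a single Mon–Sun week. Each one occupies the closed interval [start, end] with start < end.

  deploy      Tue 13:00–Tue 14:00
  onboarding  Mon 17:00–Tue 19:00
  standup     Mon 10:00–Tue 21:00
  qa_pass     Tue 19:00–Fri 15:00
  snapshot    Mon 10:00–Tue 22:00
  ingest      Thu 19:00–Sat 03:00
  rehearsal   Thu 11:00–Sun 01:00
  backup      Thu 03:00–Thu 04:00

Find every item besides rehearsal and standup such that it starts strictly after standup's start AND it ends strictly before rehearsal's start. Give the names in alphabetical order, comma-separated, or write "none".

backup, deploy, onboarding

Conditions: its start is strictly after standup's start (X.start > Mon 10:00) AND its end is strictly before rehearsal's start (X.end < Thu 11:00).
backup: start Thu 03:00 > Mon 10:00? ✓; end Thu 04:00 < Thu 11:00? ✓ → yes.
deploy: start Tue 13:00 > Mon 10:00? ✓; end Tue 14:00 < Thu 11:00? ✓ → yes.
ingest: start Thu 19:00 > Mon 10:00? ✓; end Sat 03:00 < Thu 11:00? ✗ → no.
onboarding: start Mon 17:00 > Mon 10:00? ✓; end Tue 19:00 < Thu 11:00? ✓ → yes.
qa_pass: start Tue 19:00 > Mon 10:00? ✓; end Fri 15:00 < Thu 11:00? ✗ → no.
snapshot: start Mon 10:00 > Mon 10:00? ✗; end Tue 22:00 < Thu 11:00? ✓ → no.
Result: backup, deploy, onboarding.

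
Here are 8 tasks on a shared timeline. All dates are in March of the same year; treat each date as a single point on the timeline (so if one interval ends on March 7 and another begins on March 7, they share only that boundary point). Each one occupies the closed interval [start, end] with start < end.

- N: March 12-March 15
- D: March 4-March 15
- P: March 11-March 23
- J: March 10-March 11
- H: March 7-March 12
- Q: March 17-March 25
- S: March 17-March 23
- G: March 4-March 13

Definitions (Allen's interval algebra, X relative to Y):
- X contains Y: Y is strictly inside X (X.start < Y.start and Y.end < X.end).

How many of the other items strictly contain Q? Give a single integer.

Target Q = [March 17, March 25].
D [March 4, March 15] → before → no.
G [March 4, March 13] → before → no.
H [March 7, March 12] → before → no.
J [March 10, March 11] → before → no.
N [March 12, March 15] → before → no.
P [March 11, March 23] → overlaps → no.
S [March 17, March 23] → starts → no.
Total: 0.

0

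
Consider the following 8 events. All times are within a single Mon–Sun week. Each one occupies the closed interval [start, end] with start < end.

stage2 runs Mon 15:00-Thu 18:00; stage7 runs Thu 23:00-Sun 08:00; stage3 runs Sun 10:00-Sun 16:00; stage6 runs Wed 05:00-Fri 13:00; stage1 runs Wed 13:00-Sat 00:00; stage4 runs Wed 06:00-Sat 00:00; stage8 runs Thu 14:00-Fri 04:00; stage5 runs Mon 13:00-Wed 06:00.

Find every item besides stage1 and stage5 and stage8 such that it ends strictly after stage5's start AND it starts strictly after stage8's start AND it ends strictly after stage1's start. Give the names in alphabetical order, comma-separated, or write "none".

stage3, stage7

Conditions: its end is strictly after stage5's start (X.end > Mon 13:00) AND its start is strictly after stage8's start (X.start > Thu 14:00) AND its end is strictly after stage1's start (X.end > Wed 13:00).
stage2: end Thu 18:00 > Mon 13:00? ✓; start Mon 15:00 > Thu 14:00? ✗; end Thu 18:00 > Wed 13:00? ✓ → no.
stage3: end Sun 16:00 > Mon 13:00? ✓; start Sun 10:00 > Thu 14:00? ✓; end Sun 16:00 > Wed 13:00? ✓ → yes.
stage4: end Sat 00:00 > Mon 13:00? ✓; start Wed 06:00 > Thu 14:00? ✗; end Sat 00:00 > Wed 13:00? ✓ → no.
stage6: end Fri 13:00 > Mon 13:00? ✓; start Wed 05:00 > Thu 14:00? ✗; end Fri 13:00 > Wed 13:00? ✓ → no.
stage7: end Sun 08:00 > Mon 13:00? ✓; start Thu 23:00 > Thu 14:00? ✓; end Sun 08:00 > Wed 13:00? ✓ → yes.
Result: stage3, stage7.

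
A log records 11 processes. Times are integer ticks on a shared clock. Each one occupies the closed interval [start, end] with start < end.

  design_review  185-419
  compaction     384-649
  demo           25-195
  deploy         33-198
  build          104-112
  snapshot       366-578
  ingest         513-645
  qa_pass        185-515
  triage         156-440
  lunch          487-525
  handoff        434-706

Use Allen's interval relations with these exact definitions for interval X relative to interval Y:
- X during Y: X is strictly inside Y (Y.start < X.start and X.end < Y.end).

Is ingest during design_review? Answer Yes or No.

ingest = [513, 645], design_review = [185, 419].
Actual relation of ingest to design_review: after.
Asked whether 'during' holds → No.

No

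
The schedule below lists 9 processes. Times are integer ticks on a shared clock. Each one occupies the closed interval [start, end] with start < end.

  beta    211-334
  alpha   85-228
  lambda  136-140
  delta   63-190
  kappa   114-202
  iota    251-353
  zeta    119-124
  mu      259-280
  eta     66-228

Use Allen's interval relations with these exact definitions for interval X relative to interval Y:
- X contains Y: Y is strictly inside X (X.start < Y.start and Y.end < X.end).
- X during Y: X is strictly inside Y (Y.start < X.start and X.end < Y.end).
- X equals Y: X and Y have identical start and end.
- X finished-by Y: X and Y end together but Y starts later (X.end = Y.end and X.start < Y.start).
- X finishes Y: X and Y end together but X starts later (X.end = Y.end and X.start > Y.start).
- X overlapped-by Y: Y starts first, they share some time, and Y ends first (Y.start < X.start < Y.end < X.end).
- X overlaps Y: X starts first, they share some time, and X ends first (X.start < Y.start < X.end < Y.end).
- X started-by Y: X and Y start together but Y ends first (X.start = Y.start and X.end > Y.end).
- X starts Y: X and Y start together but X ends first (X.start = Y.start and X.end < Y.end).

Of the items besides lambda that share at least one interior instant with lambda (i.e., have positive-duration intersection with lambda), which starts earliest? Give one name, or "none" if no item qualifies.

Target lambda = [136, 140].
alpha [85, 228] → contains → candidate.
beta [211, 334] → after → excluded.
delta [63, 190] → contains → candidate.
eta [66, 228] → contains → candidate.
iota [251, 353] → after → excluded.
kappa [114, 202] → contains → candidate.
mu [259, 280] → after → excluded.
zeta [119, 124] → before → excluded.
Among candidates, earliest start is 63 → delta.

delta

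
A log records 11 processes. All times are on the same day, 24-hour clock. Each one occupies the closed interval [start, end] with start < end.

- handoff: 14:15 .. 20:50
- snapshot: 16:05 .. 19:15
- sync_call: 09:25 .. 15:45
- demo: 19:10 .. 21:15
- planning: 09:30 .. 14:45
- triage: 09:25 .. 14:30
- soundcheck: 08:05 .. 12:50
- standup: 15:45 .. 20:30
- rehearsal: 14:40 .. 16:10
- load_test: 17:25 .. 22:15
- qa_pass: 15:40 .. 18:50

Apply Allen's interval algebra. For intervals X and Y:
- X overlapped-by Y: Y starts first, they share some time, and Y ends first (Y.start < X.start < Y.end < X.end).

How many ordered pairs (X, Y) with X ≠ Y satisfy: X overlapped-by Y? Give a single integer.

Checking all 110 ordered pairs for relation 'overlapped-by'; matching pairs in alphabetical order:
(demo, handoff): demo overlapped-by handoff ✓
(demo, snapshot): demo overlapped-by snapshot ✓
(demo, standup): demo overlapped-by standup ✓
(handoff, planning): handoff overlapped-by planning ✓
(handoff, sync_call): handoff overlapped-by sync_call ✓
(handoff, triage): handoff overlapped-by triage ✓
(load_test, handoff): load_test overlapped-by handoff ✓
(load_test, qa_pass): load_test overlapped-by qa_pass ✓
(load_test, snapshot): load_test overlapped-by snapshot ✓
(load_test, standup): load_test overlapped-by standup ✓
(planning, soundcheck): planning overlapped-by soundcheck ✓
(planning, triage): planning overlapped-by triage ✓
(qa_pass, rehearsal): qa_pass overlapped-by rehearsal ✓
(qa_pass, sync_call): qa_pass overlapped-by sync_call ✓
(rehearsal, planning): rehearsal overlapped-by planning ✓
(rehearsal, sync_call): rehearsal overlapped-by sync_call ✓
(snapshot, qa_pass): snapshot overlapped-by qa_pass ✓
(snapshot, rehearsal): snapshot overlapped-by rehearsal ✓
(standup, qa_pass): standup overlapped-by qa_pass ✓
(standup, rehearsal): standup overlapped-by rehearsal ✓
(sync_call, soundcheck): sync_call overlapped-by soundcheck ✓
(triage, soundcheck): triage overlapped-by soundcheck ✓
Count: 22.

22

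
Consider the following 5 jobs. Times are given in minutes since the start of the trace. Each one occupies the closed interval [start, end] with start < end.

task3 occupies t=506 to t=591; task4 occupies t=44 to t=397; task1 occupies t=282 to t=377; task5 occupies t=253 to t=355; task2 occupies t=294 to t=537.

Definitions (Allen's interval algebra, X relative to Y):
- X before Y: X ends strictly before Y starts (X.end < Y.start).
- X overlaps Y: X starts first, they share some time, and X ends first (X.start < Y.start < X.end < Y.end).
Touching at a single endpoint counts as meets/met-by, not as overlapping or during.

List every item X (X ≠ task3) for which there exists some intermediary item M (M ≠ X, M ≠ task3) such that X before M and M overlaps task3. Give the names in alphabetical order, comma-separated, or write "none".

none

Target task3 = [t=506, t=591].
Intermediaries M with M overlaps task3: task2.
Via task2 — items with X before task2: none.
Union: none.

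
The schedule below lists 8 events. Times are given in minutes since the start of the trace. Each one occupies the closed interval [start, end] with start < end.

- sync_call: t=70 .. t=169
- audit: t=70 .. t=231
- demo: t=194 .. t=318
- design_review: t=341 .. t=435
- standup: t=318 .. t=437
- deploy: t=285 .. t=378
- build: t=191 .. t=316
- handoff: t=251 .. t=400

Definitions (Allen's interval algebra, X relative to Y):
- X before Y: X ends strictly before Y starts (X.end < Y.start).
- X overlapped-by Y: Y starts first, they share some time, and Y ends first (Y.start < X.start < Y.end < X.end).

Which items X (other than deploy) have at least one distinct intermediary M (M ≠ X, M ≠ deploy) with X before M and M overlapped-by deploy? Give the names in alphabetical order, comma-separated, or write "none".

audit, build, demo, sync_call

Target deploy = [t=285, t=378].
Intermediaries M with M overlapped-by deploy: design_review, standup.
Via design_review — items with X before design_review: audit, build, demo, sync_call.
Via standup — items with X before standup: audit, build, sync_call.
Union: audit, build, demo, sync_call.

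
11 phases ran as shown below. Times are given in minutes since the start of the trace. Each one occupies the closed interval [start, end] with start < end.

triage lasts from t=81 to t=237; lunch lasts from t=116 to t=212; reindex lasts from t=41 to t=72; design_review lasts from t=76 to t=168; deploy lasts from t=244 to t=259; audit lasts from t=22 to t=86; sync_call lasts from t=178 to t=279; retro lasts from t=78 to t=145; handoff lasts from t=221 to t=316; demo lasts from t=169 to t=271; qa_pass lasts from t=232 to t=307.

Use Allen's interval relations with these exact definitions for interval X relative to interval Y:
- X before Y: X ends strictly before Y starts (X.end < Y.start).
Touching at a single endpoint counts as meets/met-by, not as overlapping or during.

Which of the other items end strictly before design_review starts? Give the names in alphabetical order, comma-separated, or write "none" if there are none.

reindex

Target design_review = [t=76, t=168].
audit [t=22, t=86] → overlaps → no.
demo [t=169, t=271] → after → no.
deploy [t=244, t=259] → after → no.
handoff [t=221, t=316] → after → no.
lunch [t=116, t=212] → overlapped-by → no.
qa_pass [t=232, t=307] → after → no.
reindex [t=41, t=72] → before → yes.
retro [t=78, t=145] → during → no.
sync_call [t=178, t=279] → after → no.
triage [t=81, t=237] → overlapped-by → no.
Result: reindex.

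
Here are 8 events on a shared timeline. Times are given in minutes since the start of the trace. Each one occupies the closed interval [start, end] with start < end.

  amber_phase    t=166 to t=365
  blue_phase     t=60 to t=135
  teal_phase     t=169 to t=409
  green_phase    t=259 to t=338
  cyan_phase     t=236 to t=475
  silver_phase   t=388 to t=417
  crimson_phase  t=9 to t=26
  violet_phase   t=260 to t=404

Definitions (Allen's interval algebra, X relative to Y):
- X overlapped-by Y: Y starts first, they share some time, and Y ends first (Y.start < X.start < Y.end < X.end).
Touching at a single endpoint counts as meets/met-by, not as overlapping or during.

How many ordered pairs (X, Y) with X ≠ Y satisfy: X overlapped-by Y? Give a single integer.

Checking all 56 ordered pairs for relation 'overlapped-by'; matching pairs in alphabetical order:
(cyan_phase, amber_phase): cyan_phase overlapped-by amber_phase ✓
(cyan_phase, teal_phase): cyan_phase overlapped-by teal_phase ✓
(silver_phase, teal_phase): silver_phase overlapped-by teal_phase ✓
(silver_phase, violet_phase): silver_phase overlapped-by violet_phase ✓
(teal_phase, amber_phase): teal_phase overlapped-by amber_phase ✓
(violet_phase, amber_phase): violet_phase overlapped-by amber_phase ✓
(violet_phase, green_phase): violet_phase overlapped-by green_phase ✓
Count: 7.

7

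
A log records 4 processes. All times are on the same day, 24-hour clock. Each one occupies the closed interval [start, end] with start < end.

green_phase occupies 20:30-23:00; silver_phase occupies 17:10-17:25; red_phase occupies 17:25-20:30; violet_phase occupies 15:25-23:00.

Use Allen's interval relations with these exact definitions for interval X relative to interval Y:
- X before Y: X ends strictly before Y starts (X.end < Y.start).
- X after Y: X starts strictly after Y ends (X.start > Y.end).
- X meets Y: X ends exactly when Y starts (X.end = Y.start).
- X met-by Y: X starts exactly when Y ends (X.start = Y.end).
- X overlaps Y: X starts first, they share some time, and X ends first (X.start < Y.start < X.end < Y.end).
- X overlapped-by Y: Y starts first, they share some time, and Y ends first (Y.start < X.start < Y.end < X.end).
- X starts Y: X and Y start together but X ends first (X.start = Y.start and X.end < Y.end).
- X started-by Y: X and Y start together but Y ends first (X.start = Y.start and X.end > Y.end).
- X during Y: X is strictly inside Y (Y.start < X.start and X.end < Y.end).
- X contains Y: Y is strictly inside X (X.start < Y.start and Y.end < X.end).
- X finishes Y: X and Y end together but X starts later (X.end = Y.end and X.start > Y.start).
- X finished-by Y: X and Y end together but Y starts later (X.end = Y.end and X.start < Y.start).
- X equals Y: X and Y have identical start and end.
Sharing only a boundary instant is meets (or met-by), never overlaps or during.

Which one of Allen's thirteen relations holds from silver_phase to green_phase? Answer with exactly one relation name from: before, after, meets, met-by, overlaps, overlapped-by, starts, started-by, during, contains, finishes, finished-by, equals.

silver_phase = [17:10, 17:25]; green_phase = [20:30, 23:00].
Compare endpoints: silver_phase.start < green_phase.start, silver_phase.start < green_phase.end, silver_phase.end < green_phase.start, silver_phase.end < green_phase.end.
That pattern is 'before'.

before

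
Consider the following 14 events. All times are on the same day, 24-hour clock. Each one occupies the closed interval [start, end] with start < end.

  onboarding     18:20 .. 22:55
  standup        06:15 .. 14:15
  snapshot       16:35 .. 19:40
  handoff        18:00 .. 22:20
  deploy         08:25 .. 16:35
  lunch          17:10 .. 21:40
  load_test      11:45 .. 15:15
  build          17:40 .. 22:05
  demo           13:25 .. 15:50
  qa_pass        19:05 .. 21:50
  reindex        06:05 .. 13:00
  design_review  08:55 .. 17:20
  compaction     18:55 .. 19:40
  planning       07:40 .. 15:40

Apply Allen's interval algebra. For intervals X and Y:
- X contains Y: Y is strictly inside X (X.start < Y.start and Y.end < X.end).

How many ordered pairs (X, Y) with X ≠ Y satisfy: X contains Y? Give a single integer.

12

Checking all 182 ordered pairs for relation 'contains'; matching pairs in alphabetical order:
(build, compaction): build contains compaction ✓
(build, qa_pass): build contains qa_pass ✓
(deploy, demo): deploy contains demo ✓
(deploy, load_test): deploy contains load_test ✓
(design_review, demo): design_review contains demo ✓
(design_review, load_test): design_review contains load_test ✓
(handoff, compaction): handoff contains compaction ✓
(handoff, qa_pass): handoff contains qa_pass ✓
(lunch, compaction): lunch contains compaction ✓
(onboarding, compaction): onboarding contains compaction ✓
(onboarding, qa_pass): onboarding contains qa_pass ✓
(planning, load_test): planning contains load_test ✓
Count: 12.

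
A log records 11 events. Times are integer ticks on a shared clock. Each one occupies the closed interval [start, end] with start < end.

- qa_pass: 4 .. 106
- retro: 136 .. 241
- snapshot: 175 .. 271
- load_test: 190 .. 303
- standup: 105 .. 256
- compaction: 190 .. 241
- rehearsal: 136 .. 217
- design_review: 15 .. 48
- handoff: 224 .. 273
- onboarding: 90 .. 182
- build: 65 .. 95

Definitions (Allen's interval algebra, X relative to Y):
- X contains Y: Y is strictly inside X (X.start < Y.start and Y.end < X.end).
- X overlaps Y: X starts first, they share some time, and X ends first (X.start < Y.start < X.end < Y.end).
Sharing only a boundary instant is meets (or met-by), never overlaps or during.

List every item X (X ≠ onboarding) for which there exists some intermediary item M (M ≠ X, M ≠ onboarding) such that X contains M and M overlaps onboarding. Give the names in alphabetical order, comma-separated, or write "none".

Target onboarding = [90, 182].
Intermediaries M with M overlaps onboarding: build, qa_pass.
Via build — items with X contains build: qa_pass.
Via qa_pass — items with X contains qa_pass: none.
Union: qa_pass.

qa_pass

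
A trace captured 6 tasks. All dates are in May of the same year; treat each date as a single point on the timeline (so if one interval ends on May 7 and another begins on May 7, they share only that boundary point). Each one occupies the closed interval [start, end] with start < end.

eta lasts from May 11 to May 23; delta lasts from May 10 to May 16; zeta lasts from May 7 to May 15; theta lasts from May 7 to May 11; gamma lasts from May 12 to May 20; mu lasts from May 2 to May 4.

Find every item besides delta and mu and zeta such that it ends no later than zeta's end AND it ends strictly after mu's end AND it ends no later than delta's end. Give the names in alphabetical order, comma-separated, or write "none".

theta

Conditions: its end is no later than zeta's end (X.end <= May 15) AND its end is strictly after mu's end (X.end > May 4) AND its end is no later than delta's end (X.end <= May 16).
eta: end May 23 <= May 15? ✗; end May 23 > May 4? ✓; end May 23 <= May 16? ✗ → no.
gamma: end May 20 <= May 15? ✗; end May 20 > May 4? ✓; end May 20 <= May 16? ✗ → no.
theta: end May 11 <= May 15? ✓; end May 11 > May 4? ✓; end May 11 <= May 16? ✓ → yes.
Result: theta.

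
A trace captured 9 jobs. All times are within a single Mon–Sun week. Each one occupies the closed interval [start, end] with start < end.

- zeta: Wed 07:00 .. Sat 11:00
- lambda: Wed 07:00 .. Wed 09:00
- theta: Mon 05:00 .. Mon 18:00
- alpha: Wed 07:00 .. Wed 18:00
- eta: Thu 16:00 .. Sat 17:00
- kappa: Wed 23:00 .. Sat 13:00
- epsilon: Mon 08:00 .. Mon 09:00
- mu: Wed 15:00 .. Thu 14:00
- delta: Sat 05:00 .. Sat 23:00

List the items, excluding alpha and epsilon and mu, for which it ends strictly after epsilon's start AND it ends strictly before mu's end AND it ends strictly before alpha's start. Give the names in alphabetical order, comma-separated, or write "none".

theta

Conditions: its end is strictly after epsilon's start (X.end > Mon 08:00) AND its end is strictly before mu's end (X.end < Thu 14:00) AND its end is strictly before alpha's start (X.end < Wed 07:00).
delta: end Sat 23:00 > Mon 08:00? ✓; end Sat 23:00 < Thu 14:00? ✗; end Sat 23:00 < Wed 07:00? ✗ → no.
eta: end Sat 17:00 > Mon 08:00? ✓; end Sat 17:00 < Thu 14:00? ✗; end Sat 17:00 < Wed 07:00? ✗ → no.
kappa: end Sat 13:00 > Mon 08:00? ✓; end Sat 13:00 < Thu 14:00? ✗; end Sat 13:00 < Wed 07:00? ✗ → no.
lambda: end Wed 09:00 > Mon 08:00? ✓; end Wed 09:00 < Thu 14:00? ✓; end Wed 09:00 < Wed 07:00? ✗ → no.
theta: end Mon 18:00 > Mon 08:00? ✓; end Mon 18:00 < Thu 14:00? ✓; end Mon 18:00 < Wed 07:00? ✓ → yes.
zeta: end Sat 11:00 > Mon 08:00? ✓; end Sat 11:00 < Thu 14:00? ✗; end Sat 11:00 < Wed 07:00? ✗ → no.
Result: theta.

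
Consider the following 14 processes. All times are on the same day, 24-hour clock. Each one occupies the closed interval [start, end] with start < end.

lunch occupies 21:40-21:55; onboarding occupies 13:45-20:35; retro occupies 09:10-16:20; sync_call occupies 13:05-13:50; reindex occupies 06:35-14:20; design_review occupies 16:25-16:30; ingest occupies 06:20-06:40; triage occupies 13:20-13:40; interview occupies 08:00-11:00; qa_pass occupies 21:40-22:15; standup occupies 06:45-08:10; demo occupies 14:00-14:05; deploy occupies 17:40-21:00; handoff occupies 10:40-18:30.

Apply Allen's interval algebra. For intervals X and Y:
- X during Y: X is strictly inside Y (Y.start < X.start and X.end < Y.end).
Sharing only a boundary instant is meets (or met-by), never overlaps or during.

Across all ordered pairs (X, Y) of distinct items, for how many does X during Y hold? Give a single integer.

Checking all 182 ordered pairs for relation 'during'; matching pairs in alphabetical order:
(demo, handoff): demo during handoff ✓
(demo, onboarding): demo during onboarding ✓
(demo, reindex): demo during reindex ✓
(demo, retro): demo during retro ✓
(design_review, handoff): design_review during handoff ✓
(design_review, onboarding): design_review during onboarding ✓
(interview, reindex): interview during reindex ✓
(standup, reindex): standup during reindex ✓
(sync_call, handoff): sync_call during handoff ✓
(sync_call, reindex): sync_call during reindex ✓
(sync_call, retro): sync_call during retro ✓
(triage, handoff): triage during handoff ✓
(triage, reindex): triage during reindex ✓
(triage, retro): triage during retro ✓
(triage, sync_call): triage during sync_call ✓
Count: 15.

15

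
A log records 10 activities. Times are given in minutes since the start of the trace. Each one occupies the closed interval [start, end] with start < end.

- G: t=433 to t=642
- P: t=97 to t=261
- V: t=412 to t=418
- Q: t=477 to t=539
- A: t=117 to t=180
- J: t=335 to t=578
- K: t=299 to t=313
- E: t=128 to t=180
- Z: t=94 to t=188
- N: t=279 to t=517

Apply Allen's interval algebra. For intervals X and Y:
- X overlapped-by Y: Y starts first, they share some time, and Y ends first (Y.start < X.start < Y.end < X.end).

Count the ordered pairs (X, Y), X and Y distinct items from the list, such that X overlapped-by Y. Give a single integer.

Checking all 90 ordered pairs for relation 'overlapped-by'; matching pairs in alphabetical order:
(G, J): G overlapped-by J ✓
(G, N): G overlapped-by N ✓
(J, N): J overlapped-by N ✓
(P, Z): P overlapped-by Z ✓
(Q, N): Q overlapped-by N ✓
Count: 5.

5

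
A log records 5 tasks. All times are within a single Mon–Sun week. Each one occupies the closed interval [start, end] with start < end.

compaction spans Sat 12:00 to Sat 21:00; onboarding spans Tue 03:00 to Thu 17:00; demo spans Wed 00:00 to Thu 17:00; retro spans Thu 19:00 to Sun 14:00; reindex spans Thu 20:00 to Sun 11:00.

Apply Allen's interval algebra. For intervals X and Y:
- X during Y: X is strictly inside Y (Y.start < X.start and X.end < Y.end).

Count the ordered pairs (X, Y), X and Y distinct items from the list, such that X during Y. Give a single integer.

3

Checking all 20 ordered pairs for relation 'during'; matching pairs in alphabetical order:
(compaction, reindex): compaction during reindex ✓
(compaction, retro): compaction during retro ✓
(reindex, retro): reindex during retro ✓
Count: 3.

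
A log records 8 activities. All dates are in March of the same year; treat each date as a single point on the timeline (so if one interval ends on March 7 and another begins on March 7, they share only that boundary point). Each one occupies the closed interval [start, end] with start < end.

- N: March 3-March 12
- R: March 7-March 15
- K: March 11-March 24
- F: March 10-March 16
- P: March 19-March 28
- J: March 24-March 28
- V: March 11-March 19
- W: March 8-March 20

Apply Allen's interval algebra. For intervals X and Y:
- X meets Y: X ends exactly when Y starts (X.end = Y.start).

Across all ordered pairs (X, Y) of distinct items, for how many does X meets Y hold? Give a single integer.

2

Checking all 56 ordered pairs for relation 'meets'; matching pairs in alphabetical order:
(K, J): K meets J ✓
(V, P): V meets P ✓
Count: 2.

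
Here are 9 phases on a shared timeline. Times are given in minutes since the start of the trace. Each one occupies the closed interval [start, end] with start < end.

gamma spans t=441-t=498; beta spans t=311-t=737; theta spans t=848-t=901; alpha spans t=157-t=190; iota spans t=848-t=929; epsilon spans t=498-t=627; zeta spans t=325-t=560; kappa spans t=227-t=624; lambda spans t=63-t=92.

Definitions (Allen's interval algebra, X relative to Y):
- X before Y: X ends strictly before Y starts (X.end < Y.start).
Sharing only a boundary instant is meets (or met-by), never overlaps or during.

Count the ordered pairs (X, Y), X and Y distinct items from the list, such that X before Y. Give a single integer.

25

Checking all 72 ordered pairs for relation 'before'; matching pairs in alphabetical order:
(alpha, beta): alpha before beta ✓
(alpha, epsilon): alpha before epsilon ✓
(alpha, gamma): alpha before gamma ✓
(alpha, iota): alpha before iota ✓
(alpha, kappa): alpha before kappa ✓
(alpha, theta): alpha before theta ✓
(alpha, zeta): alpha before zeta ✓
(beta, iota): beta before iota ✓
(beta, theta): beta before theta ✓
(epsilon, iota): epsilon before iota ✓
(epsilon, theta): epsilon before theta ✓
(gamma, iota): gamma before iota ✓
(gamma, theta): gamma before theta ✓
(kappa, iota): kappa before iota ✓
(kappa, theta): kappa before theta ✓
(lambda, alpha): lambda before alpha ✓
(lambda, beta): lambda before beta ✓
(lambda, epsilon): lambda before epsilon ✓
(lambda, gamma): lambda before gamma ✓
(lambda, iota): lambda before iota ✓
(lambda, kappa): lambda before kappa ✓
(lambda, theta): lambda before theta ✓
(lambda, zeta): lambda before zeta ✓
(zeta, iota): zeta before iota ✓
... plus 1 further pairs not listed.
Count: 25.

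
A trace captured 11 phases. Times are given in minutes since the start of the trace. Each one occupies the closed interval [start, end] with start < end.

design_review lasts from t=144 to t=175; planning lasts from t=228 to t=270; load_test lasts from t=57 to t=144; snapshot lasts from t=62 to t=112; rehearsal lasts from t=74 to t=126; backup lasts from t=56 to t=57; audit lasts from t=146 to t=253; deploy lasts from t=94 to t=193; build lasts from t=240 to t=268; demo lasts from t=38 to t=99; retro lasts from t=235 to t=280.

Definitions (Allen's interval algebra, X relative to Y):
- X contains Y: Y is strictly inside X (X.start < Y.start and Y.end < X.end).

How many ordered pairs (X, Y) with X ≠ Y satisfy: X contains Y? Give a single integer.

6

Checking all 110 ordered pairs for relation 'contains'; matching pairs in alphabetical order:
(demo, backup): demo contains backup ✓
(deploy, design_review): deploy contains design_review ✓
(load_test, rehearsal): load_test contains rehearsal ✓
(load_test, snapshot): load_test contains snapshot ✓
(planning, build): planning contains build ✓
(retro, build): retro contains build ✓
Count: 6.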